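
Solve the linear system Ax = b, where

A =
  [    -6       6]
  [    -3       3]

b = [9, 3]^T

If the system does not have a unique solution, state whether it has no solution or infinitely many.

Row-reduce:
R1 ← R1 / (-6).
R2 ← R2 + 3·R1.
Row 2 reduces to 0 = -3/2, a contradiction. The system is inconsistent.

no solution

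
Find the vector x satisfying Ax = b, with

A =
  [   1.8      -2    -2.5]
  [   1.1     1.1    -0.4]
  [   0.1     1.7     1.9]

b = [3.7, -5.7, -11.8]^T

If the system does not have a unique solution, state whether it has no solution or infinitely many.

Row-reduce the augmented matrix:
R1 ← R1 / (9/5).
R2 ← R2 − 11/10·R1.
R3 ← R3 − 1/10·R1.
R2 ← R2 / (209/90).
R1 ← R1 + 10/9·R2.
R3 ← R3 − 163/90·R2.
R3 ← R3 / (2423/2090).
R1 ← R1 + 355/418·R3.
R2 ← R2 − 203/418·R3.
Reading off the reduced rows gives x_1 = -6, x_2 = -1, x_3 = -5.

x_1 = -6, x_2 = -1, x_3 = -5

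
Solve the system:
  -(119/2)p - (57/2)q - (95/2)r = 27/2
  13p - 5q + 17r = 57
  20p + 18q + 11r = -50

no solution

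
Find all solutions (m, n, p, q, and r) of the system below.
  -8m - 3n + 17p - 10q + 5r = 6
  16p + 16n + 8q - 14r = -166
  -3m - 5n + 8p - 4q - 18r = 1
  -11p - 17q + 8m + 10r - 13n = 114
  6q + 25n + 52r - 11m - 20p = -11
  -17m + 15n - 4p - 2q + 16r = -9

m = -3, n = -6, p = -3, q = -1, r = 1

Row-reduce the augmented matrix:
R1 ← R1 / (-8).
R3 ← R3 + 3·R1.
R4 ← R4 − 8·R1.
R5 ← R5 + 11·R1.
R6 ← R6 + 17·R1.
R2 ← R2 / (16).
R1 ← R1 − 3/8·R2.
R3 ← R3 + 31/8·R2.
R4 ← R4 + 16·R2.
R5 ← R5 − 233/8·R2.
R6 ← R6 − 171/8·R2.
R3 ← R3 / (11/2).
R1 ← R1 + 5/2·R3.
R2 ← R2 − 1·R3.
R4 ← R4 − 22·R3.
R5 ← R5 + 145/2·R3.
R6 ← R6 + 123/2·R3.
R4 ← R4 / (-103/4).
R1 ← R1 − 161/88·R4.
R2 ← R2 − 17/88·R4.
R3 ← R3 − 27/88·R4.
R5 ← R5 − 1207/44·R4.
R6 ← R6 − 1207/44·R4.
R5 ← R5 / (-615753/4532).
R1 ← R1 + 37969/9064·R5.
R2 ← R2 − 36807/9064·R5.
R3 ← R3 + 28183/9064·R5.
R4 ← R4 + 1505/412·R5.
R6 ← R6 + 615753/4532·R5.
R6 reduces to 0 = 0, so the extra equation is consistent.
Reading off the reduced rows gives m = -3, n = -6, p = -3, q = -1, r = 1.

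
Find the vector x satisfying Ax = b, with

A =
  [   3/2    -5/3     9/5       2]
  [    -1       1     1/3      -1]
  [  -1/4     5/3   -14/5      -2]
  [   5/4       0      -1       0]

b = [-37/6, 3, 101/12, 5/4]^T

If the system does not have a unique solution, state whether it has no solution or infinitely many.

no solution

Row-reduce:
R1 ← R1 / (3/2).
R2 ← R2 + 1·R1.
R3 ← R3 + 1/4·R1.
R4 ← R4 − 5/4·R1.
R2 ← R2 / (-1/9).
R1 ← R1 + 10/9·R2.
R3 ← R3 − 25/18·R2.
R4 ← R4 − 25/18·R2.
R3 ← R3 / (50/3).
R1 ← R1 + 212/15·R3.
R2 ← R2 + 69/5·R3.
R4 ← R4 − 50/3·R3.
Row 4 reduces to 0 = -1, a contradiction. The system is inconsistent.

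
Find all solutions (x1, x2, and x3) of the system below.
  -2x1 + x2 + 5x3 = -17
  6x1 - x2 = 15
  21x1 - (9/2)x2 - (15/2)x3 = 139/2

Row-reduce:
R1 ← R1 / (-2).
R2 ← R2 − 6·R1.
R3 ← R3 − 21·R1.
R2 ← R2 / (2).
R1 ← R1 + 1/2·R2.
R3 ← R3 − 6·R2.
Row 3 reduces to 0 = -1, a contradiction. The system is inconsistent.

no solution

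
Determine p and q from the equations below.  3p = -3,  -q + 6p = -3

p = -1, q = -3

Row-reduce the augmented matrix:
R1 ← R1 / (3).
R2 ← R2 − 6·R1.
R2 ← R2 / (-1).
Reading off the reduced rows gives p = -1, q = -3.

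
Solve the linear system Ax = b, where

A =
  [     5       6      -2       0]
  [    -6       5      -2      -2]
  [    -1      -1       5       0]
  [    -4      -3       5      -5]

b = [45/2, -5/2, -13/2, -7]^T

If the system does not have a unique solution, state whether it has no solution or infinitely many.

Row-reduce the augmented matrix:
R1 ← R1 / (5).
R2 ← R2 + 6·R1.
R3 ← R3 + 1·R1.
R4 ← R4 + 4·R1.
R2 ← R2 / (61/5).
R1 ← R1 − 6/5·R2.
R3 ← R3 − 1/5·R2.
R4 ← R4 − 9/5·R2.
R3 ← R3 / (285/61).
R1 ← R1 − 2/61·R3.
R2 ← R2 + 22/61·R3.
R4 ← R4 − 247/61·R3.
R4 ← R4 / (-71/15).
R1 ← R1 − 56/285·R4.
R2 ← R2 + 46/285·R4.
R3 ← R3 − 2/285·R4.
Reading off the reduced rows gives x_1 = 5/2, x_2 = 3/2, x_3 = -1/2, x_4 = -2.

x_1 = 5/2, x_2 = 3/2, x_3 = -1/2, x_4 = -2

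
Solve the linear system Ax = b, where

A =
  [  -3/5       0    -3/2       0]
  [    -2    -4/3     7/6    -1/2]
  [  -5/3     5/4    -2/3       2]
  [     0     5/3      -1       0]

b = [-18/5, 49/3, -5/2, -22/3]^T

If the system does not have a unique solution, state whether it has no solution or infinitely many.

Row-reduce the augmented matrix:
R1 ← R1 / (-3/5).
R2 ← R2 + 2·R1.
R3 ← R3 + 5/3·R1.
R2 ← R2 / (-4/3).
R3 ← R3 − 5/4·R2.
R4 ← R4 − 5/3·R2.
R3 ← R3 / (297/32).
R1 ← R1 − 5/2·R3.
R2 ← R2 + 37/8·R3.
R4 ← R4 − 161/24·R3.
R4 ← R4 / (-1543/891).
R1 ← R1 + 245/594·R4.
R2 ← R2 − 338/297·R4.
R3 ← R3 − 49/297·R4.
Reading off the reduced rows gives x_1 = -4, x_2 = -2, x_3 = 4, x_4 = -2.

x_1 = -4, x_2 = -2, x_3 = 4, x_4 = -2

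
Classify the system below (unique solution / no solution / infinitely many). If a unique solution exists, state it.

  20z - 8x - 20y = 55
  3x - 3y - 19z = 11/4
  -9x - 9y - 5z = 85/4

x = 0, y = -5/2, z = 1/4

Row-reduce the augmented matrix:
R1 ← R1 / (-8).
R2 ← R2 − 3·R1.
R3 ← R3 + 9·R1.
R2 ← R2 / (-21/2).
R1 ← R1 − 5/2·R2.
R3 ← R3 − 27/2·R2.
R3 ← R3 / (-296/7).
R1 ← R1 + 110/21·R3.
R2 ← R2 − 23/21·R3.
Reading off the reduced rows gives x = 0, y = -5/2, z = 1/4.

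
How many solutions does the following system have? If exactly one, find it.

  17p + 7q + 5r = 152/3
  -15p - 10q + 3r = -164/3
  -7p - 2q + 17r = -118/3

p = 3, q = 2/3, r = -1

Row-reduce the augmented matrix:
R1 ← R1 / (17).
R2 ← R2 + 15·R1.
R3 ← R3 + 7·R1.
R2 ← R2 / (-65/17).
R1 ← R1 − 7/17·R2.
R3 ← R3 − 15/17·R2.
R3 ← R3 / (270/13).
R1 ← R1 − 71/65·R3.
R2 ← R2 + 126/65·R3.
Reading off the reduced rows gives p = 3, q = 2/3, r = -1.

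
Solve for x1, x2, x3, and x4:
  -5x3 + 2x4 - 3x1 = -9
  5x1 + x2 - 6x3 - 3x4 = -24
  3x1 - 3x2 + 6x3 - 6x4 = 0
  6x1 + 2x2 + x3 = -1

x1 = -2, x2 = 4, x3 = 3, x4 = 0

Row-reduce the augmented matrix:
R1 ← R1 / (-3).
R2 ← R2 − 5·R1.
R3 ← R3 − 3·R1.
R4 ← R4 − 6·R1.
R3 ← R3 + 3·R2.
R4 ← R4 − 2·R2.
R3 ← R3 / (-42).
R1 ← R1 − 5/3·R3.
R2 ← R2 + 43/3·R3.
R4 ← R4 − 59/3·R3.
R4 ← R4 / (27/14).
R1 ← R1 + 11/14·R4.
R2 ← R2 − 19/14·R4.
R3 ← R3 − 1/14·R4.
Reading off the reduced rows gives x1 = -2, x2 = 4, x3 = 3, x4 = 0.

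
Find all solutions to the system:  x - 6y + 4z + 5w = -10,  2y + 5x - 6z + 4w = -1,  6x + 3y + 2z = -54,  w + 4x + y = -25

Row-reduce the augmented matrix:
R2 ← R2 − 5·R1.
R3 ← R3 − 6·R1.
R4 ← R4 − 4·R1.
R2 ← R2 / (32).
R1 ← R1 + 6·R2.
R3 ← R3 − 39·R2.
R4 ← R4 − 25·R2.
R3 ← R3 / (155/16).
R1 ← R1 + 7/8·R3.
R2 ← R2 + 13/16·R3.
R4 ← R4 − 69/16·R3.
R4 ← R4 / (-98/155).
R1 ← R1 − 103/155·R4.
R2 ← R2 + 159/155·R4.
R3 ← R3 + 141/310·R4.
Reading off the reduced rows gives x = -5, y = -4, z = -6, w = -1.

x = -5, y = -4, z = -6, w = -1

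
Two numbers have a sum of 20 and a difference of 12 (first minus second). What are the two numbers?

first number: 16, second number: 4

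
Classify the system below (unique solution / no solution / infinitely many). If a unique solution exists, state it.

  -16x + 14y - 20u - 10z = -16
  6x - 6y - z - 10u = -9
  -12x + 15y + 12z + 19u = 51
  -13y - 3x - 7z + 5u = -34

x = 0, y = 1, z = 3, u = 0

Row-reduce the augmented matrix:
R1 ← R1 / (-16).
R2 ← R2 − 6·R1.
R3 ← R3 + 12·R1.
R4 ← R4 + 3·R1.
R2 ← R2 / (-3/4).
R1 ← R1 + 7/8·R2.
R3 ← R3 − 9/2·R2.
R4 ← R4 + 125/8·R2.
R3 ← R3 / (-9).
R1 ← R1 − 37/6·R3.
R2 ← R2 − 19/3·R3.
R4 ← R4 − 563/6·R3.
R4 ← R4 / (-19813/54).
R1 ← R1 + 1457/54·R4.
R2 ← R2 + 719/27·R4.
R3 ← R3 − 71/9·R4.
Reading off the reduced rows gives x = 0, y = 1, z = 3, u = 0.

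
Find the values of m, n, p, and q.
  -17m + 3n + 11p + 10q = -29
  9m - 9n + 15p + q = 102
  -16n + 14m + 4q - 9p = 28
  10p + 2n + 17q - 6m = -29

Row-reduce the augmented matrix:
R1 ← R1 / (-17).
R2 ← R2 − 9·R1.
R3 ← R3 − 14·R1.
R4 ← R4 + 6·R1.
R2 ← R2 / (-126/17).
R1 ← R1 + 3/17·R2.
R3 ← R3 + 230/17·R2.
R4 ← R4 − 16/17·R2.
R3 ← R3 / (-797/21).
R1 ← R1 + 8/7·R3.
R2 ← R2 + 59/21·R3.
R4 ← R4 − 184/21·R3.
R4 ← R4 / (34531/2391).
R1 ← R1 + 3637/4782·R4.
R2 ← R2 + 4325/4782·R4.
R3 ← R3 + 47/2391·R4.
Reading off the reduced rows gives m = 2, n = -3, p = 4, q = -3.

m = 2, n = -3, p = 4, q = -3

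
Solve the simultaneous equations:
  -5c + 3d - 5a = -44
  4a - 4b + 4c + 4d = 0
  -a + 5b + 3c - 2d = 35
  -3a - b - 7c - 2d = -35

infinitely many solutions

Row-reduce:
R1 ← R1 / (-5).
R2 ← R2 − 4·R1.
R3 ← R3 + 1·R1.
R4 ← R4 + 3·R1.
R2 ← R2 / (-4).
R3 ← R3 − 5·R2.
R4 ← R4 + 1·R2.
R3 ← R3 / (4).
R1 ← R1 − 1·R3.
R4 ← R4 + 4·R3.
Rank is 3 with 4 unknowns, leaving d free.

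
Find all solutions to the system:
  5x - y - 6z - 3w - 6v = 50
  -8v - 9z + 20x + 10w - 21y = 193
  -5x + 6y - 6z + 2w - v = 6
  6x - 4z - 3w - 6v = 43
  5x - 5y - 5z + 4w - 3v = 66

no solution

Row-reduce:
R1 ← R1 / (5).
R2 ← R2 − 20·R1.
R3 ← R3 + 5·R1.
R4 ← R4 − 6·R1.
R5 ← R5 − 5·R1.
R2 ← R2 / (-17).
R1 ← R1 + 1/5·R2.
R3 ← R3 − 5·R2.
R4 ← R4 − 6/5·R2.
R5 ← R5 + 4·R2.
R3 ← R3 / (-129/17).
R1 ← R1 + 117/85·R3.
R2 ← R2 + 15/17·R3.
R4 ← R4 − 362/85·R3.
R5 ← R5 + 43/17·R3.
R4 ← R4 / (1123/215).
R1 ← R1 + 398/215·R4.
R2 ← R2 + 83/43·R4.
R3 ← R3 + 31/43·R4.
Row 5 reduces to 0 = -1/3, a contradiction. The system is inconsistent.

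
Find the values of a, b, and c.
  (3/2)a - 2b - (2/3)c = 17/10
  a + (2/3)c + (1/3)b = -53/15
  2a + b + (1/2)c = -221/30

a = -7/3, b = -12/5, c = -3/5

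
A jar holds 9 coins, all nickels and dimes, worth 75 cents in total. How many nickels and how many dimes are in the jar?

nickels: 3, dimes: 6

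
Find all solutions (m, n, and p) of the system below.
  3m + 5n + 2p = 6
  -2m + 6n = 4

infinitely many solutions

Row-reduce:
R1 ← R1 / (3).
R2 ← R2 + 2·R1.
R2 ← R2 / (28/3).
R1 ← R1 − 5/3·R2.
Rank is 2 with 3 unknowns, leaving p free.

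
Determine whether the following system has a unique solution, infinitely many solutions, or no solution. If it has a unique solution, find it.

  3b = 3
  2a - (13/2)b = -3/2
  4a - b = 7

Row-reduce:
Swap R1 and R2.
R1 ← R1 / (2).
R3 ← R3 − 4·R1.
R2 ← R2 / (3).
R1 ← R1 + 13/4·R2.
R3 ← R3 − 12·R2.
Row 3 reduces to 0 = -2, a contradiction. The system is inconsistent.

no solution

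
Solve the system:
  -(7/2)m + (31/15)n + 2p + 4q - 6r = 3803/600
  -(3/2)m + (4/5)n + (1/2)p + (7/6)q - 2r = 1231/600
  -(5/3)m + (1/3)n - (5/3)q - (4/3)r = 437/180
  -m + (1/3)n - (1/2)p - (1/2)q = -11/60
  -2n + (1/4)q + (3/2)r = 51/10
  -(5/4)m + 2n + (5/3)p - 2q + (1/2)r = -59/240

m = -7/4, n = -14/5, p = 2, q = 0, r = -1/3

Row-reduce the augmented matrix:
R1 ← R1 / (-7/2).
R2 ← R2 + 3/2·R1.
R3 ← R3 + 5/3·R1.
R4 ← R4 + 1·R1.
R6 ← R6 + 5/4·R1.
R2 ← R2 / (-3/35).
R1 ← R1 + 62/105·R2.
R3 ← R3 + 41/63·R2.
R4 ← R4 + 9/35·R2.
R5 ← R5 + 2·R2.
R6 ← R6 − 53/42·R2.
R3 ← R3 / (95/54).
R1 ← R1 − 17/9·R3.
R2 ← R2 − 25/6·R3.
R5 ← R5 − 25/3·R3.
R6 ← R6 + 155/36·R3.
Swap R4 and R5.
R4 ← R4 / (41/4).
R1 ← R1 − 2·R4.
R2 ← R2 − 5·R4.
R3 ← R3 − 1/3·R4.
R6 ← R6 + 181/18·R4.
Swap R5 and R6.
R5 ← R5 / (1387/246).
R1 ← R1 − 104/205·R5.
R2 ← R2 + 30/41·R5.
R3 ← R3 + 338/205·R5.
R4 ← R4 − 6/41·R5.
R6 reduces to 0 = 0, so the extra equation is consistent.
Reading off the reduced rows gives m = -7/4, n = -14/5, p = 2, q = 0, r = -1/3.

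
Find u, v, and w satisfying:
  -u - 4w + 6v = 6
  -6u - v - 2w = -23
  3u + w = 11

u = 4, v = 1, w = -1

Row-reduce the augmented matrix:
R1 ← R1 / (-1).
R2 ← R2 + 6·R1.
R3 ← R3 − 3·R1.
R2 ← R2 / (-37).
R1 ← R1 + 6·R2.
R3 ← R3 − 18·R2.
R3 ← R3 / (-11/37).
R1 ← R1 − 16/37·R3.
R2 ← R2 + 22/37·R3.
Reading off the reduced rows gives u = 4, v = 1, w = -1.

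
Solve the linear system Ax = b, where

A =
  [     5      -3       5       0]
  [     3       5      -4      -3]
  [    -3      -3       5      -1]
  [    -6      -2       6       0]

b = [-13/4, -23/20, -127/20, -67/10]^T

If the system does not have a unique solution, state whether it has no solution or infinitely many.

Row-reduce the augmented matrix:
R1 ← R1 / (5).
R2 ← R2 − 3·R1.
R3 ← R3 + 3·R1.
R4 ← R4 + 6·R1.
R2 ← R2 / (34/5).
R1 ← R1 + 3/5·R2.
R3 ← R3 + 24/5·R2.
R4 ← R4 + 28/5·R2.
R3 ← R3 / (52/17).
R1 ← R1 − 13/34·R3.
R2 ← R2 + 35/34·R3.
R4 ← R4 − 106/17·R3.
R4 ← R4 / (101/26).
R1 ← R1 − 1/8·R4.
R2 ← R2 + 155/104·R4.
R3 ← R3 + 53/52·R4.
Reading off the reduced rows gives x_1 = 1/5, x_2 = -1/4, x_3 = -1, x_4 = 3/2.

x_1 = 1/5, x_2 = -1/4, x_3 = -1, x_4 = 3/2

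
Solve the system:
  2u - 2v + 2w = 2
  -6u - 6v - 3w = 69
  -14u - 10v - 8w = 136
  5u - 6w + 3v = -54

u = -6, v = -6, w = 1

Row-reduce the augmented matrix:
R1 ← R1 / (2).
R2 ← R2 + 6·R1.
R3 ← R3 + 14·R1.
R4 ← R4 − 5·R1.
R2 ← R2 / (-12).
R1 ← R1 + 1·R2.
R3 ← R3 + 24·R2.
R4 ← R4 − 8·R2.
Swap R3 and R4.
R3 ← R3 / (-9).
R1 ← R1 − 3/4·R3.
R2 ← R2 + 1/4·R3.
R4 reduces to 0 = 0, so the extra equation is consistent.
Reading off the reduced rows gives u = -6, v = -6, w = 1.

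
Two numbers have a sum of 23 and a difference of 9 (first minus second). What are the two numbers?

first number: 16, second number: 7

Let x = first number, y = second number.
  x + y = 23
  x - y = 9
From equation 1: x = 23 − y.
Substitute into equation 2 and solve: y = 7.
Then x = 16.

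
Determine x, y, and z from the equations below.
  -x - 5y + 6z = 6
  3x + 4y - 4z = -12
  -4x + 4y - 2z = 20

x = -4, y = 2, z = 2

Row-reduce the augmented matrix:
R1 ← R1 / (-1).
R2 ← R2 − 3·R1.
R3 ← R3 + 4·R1.
R2 ← R2 / (-11).
R1 ← R1 − 5·R2.
R3 ← R3 − 24·R2.
R3 ← R3 / (50/11).
R1 ← R1 − 4/11·R3.
R2 ← R2 + 14/11·R3.
Reading off the reduced rows gives x = -4, y = 2, z = 2.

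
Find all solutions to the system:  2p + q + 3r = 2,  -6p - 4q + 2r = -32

Row-reduce:
R1 ← R1 / (2).
R2 ← R2 + 6·R1.
R2 ← R2 / (-1).
R1 ← R1 − 1/2·R2.
Rank is 2 with 3 unknowns, leaving r free.

infinitely many solutions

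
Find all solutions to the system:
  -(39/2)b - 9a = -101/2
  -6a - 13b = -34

Row-reduce:
R1 ← R1 / (-9).
R2 ← R2 + 6·R1.
Row 2 reduces to 0 = -1/3, a contradiction. The system is inconsistent.

no solution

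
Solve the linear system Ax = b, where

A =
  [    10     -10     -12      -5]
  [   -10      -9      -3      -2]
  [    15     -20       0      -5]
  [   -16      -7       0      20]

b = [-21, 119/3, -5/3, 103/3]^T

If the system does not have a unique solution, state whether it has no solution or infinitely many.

Row-reduce the augmented matrix:
R1 ← R1 / (10).
R2 ← R2 + 10·R1.
R3 ← R3 − 15·R1.
R4 ← R4 + 16·R1.
R2 ← R2 / (-19).
R1 ← R1 + 1·R2.
R3 ← R3 + 5·R2.
R4 ← R4 + 23·R2.
R3 ← R3 / (417/19).
R1 ← R1 + 39/95·R3.
R2 ← R2 − 15/19·R3.
R4 ← R4 + 99/95·R3.
R4 ← R4 / (5749/278).
R1 ← R1 + 7/139·R4.
R2 ← R2 − 59/278·R4.
R3 ← R3 − 55/278·R4.
Reading off the reduced rows gives x_1 = -8/3, x_2 = -5/3, x_3 = 4/3, x_4 = -1.

x_1 = -8/3, x_2 = -5/3, x_3 = 4/3, x_4 = -1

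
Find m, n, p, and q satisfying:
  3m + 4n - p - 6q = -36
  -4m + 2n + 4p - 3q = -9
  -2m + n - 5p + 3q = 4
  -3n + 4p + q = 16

m = 0, n = -1, p = 2, q = 5

Row-reduce the augmented matrix:
R1 ← R1 / (3).
R2 ← R2 + 4·R1.
R3 ← R3 + 2·R1.
R2 ← R2 / (22/3).
R1 ← R1 − 4/3·R2.
R3 ← R3 − 11/3·R2.
R4 ← R4 + 3·R2.
R3 ← R3 / (-7).
R1 ← R1 + 9/11·R3.
R2 ← R2 − 4/11·R3.
R4 ← R4 − 56/11·R3.
R4 ← R4 / (-5/22).
R1 ← R1 + 81/154·R4.
R2 ← R2 + 195/154·R4.
R3 ← R3 + 9/14·R4.
Reading off the reduced rows gives m = 0, n = -1, p = 2, q = 5.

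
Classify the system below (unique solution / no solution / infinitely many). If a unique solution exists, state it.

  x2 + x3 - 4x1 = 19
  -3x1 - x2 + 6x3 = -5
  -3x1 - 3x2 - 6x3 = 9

x1 = -4, x2 = 5, x3 = -2

Row-reduce the augmented matrix:
R1 ← R1 / (-4).
R2 ← R2 + 3·R1.
R3 ← R3 + 3·R1.
R2 ← R2 / (-7/4).
R1 ← R1 + 1/4·R2.
R3 ← R3 + 15/4·R2.
R3 ← R3 / (-18).
R1 ← R1 + 1·R3.
R2 ← R2 + 3·R3.
Reading off the reduced rows gives x1 = -4, x2 = 5, x3 = -2.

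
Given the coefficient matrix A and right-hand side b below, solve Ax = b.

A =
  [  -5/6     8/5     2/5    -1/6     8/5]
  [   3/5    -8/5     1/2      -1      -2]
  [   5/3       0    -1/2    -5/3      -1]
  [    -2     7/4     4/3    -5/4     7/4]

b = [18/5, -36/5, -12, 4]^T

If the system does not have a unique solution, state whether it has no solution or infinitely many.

Row-reduce:
R1 ← R1 / (-5/6).
R2 ← R2 − 3/5·R1.
R3 ← R3 − 5/3·R1.
R4 ← R4 + 2·R1.
R2 ← R2 / (-56/125).
R1 ← R1 + 48/25·R2.
R3 ← R3 − 16/5·R2.
R4 ← R4 + 209/100·R2.
R3 ← R3 / (83/14).
R1 ← R1 + 27/7·R3.
R2 ← R2 + 197/112·R3.
R4 ← R4 + 4439/1344·R3.
R4 ← R4 / (-4765/3984).
R1 ← R1 + 125/83·R4.
R2 ← R2 + 155/332·R4.
R3 ← R3 + 140/83·R4.
Rank is 4 with 5 unknowns, leaving x_5 free.

infinitely many solutions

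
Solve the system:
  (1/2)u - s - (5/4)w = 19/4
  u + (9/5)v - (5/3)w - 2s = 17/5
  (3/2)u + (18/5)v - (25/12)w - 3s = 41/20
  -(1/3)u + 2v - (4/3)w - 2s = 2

infinitely many solutions

Row-reduce:
R1 ← R1 / (1/2).
R2 ← R2 − 1·R1.
R3 ← R3 − 3/2·R1.
R4 ← R4 + 1/3·R1.
R2 ← R2 / (9/5).
R3 ← R3 − 18/5·R2.
R4 ← R4 − 2·R2.
Swap R3 and R4.
R3 ← R3 / (-167/54).
R1 ← R1 + 5/2·R3.
R2 ← R2 − 25/54·R3.
Rank is 3 with 4 unknowns, leaving s free.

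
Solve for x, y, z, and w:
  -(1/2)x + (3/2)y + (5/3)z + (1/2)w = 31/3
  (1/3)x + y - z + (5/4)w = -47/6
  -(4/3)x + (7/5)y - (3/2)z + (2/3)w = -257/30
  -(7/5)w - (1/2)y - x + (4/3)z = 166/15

x = 2, y = 4, z = 5, w = -6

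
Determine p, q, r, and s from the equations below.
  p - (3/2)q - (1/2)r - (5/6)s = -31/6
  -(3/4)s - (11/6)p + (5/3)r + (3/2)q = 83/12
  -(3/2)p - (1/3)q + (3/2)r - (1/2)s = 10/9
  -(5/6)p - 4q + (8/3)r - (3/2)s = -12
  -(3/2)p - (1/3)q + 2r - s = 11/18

Row-reduce the augmented matrix:
R2 ← R2 + 11/6·R1.
R3 ← R3 + 3/2·R1.
R4 ← R4 + 5/6·R1.
R5 ← R5 + 3/2·R1.
R2 ← R2 / (-5/4).
R1 ← R1 + 3/2·R2.
R3 ← R3 + 31/12·R2.
R4 ← R4 + 21/4·R2.
R5 ← R5 + 31/12·R2.
R3 ← R3 / (-4/5).
R1 ← R1 + 7/5·R3.
R2 ← R2 + 3/5·R3.
R4 ← R4 + 9/10·R3.
R5 ← R5 + 3/10·R3.
R4 ← R4 / (1165/288).
R1 ← R1 + 1415/432·R4.
R2 ← R2 + 19/48·R4.
R3 ← R3 + 1597/432·R4.
R5 ← R5 − 1165/864·R4.
R5 reduces to 0 = 0, so the extra equation is consistent.
Reading off the reduced rows gives p = -3, q = 8/3, r = -2, s = -1.

p = -3, q = 8/3, r = -2, s = -1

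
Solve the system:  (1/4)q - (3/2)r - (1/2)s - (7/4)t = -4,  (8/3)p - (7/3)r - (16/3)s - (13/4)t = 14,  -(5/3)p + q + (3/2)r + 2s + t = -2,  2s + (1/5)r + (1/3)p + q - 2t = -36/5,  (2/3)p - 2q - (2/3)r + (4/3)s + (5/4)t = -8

Row-reduce:
Swap R1 and R2.
R1 ← R1 / (8/3).
R3 ← R3 + 5/3·R1.
R4 ← R4 − 1/3·R1.
R5 ← R5 − 2/3·R1.
R2 ← R2 / (1/4).
R3 ← R3 − 1·R2.
R4 ← R4 − 1·R2.
R5 ← R5 + 2·R2.
R3 ← R3 / (145/24).
R1 ← R1 + 7/8·R3.
R2 ← R2 + 6·R3.
R4 ← R4 − 779/120·R3.
R5 ← R5 + 145/12·R3.
R4 ← R4 / (2864/725).
R1 ← R1 + 276/145·R4.
R2 ← R2 + 194/145·R4.
R3 ← R3 − 16/145·R4.
Row 5 reduces to 0 = 2, a contradiction. The system is inconsistent.

no solution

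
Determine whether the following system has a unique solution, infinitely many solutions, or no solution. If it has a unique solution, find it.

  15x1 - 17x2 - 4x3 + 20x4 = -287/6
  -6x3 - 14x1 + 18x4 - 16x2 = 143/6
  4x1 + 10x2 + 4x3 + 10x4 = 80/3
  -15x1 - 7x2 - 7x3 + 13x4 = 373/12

x1 = -8/3, x2 = 3/2, x3 = 9/4, x4 = 4/3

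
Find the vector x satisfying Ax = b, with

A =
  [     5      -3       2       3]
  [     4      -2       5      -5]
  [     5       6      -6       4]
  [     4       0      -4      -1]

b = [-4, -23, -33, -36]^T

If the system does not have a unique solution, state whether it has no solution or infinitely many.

Row-reduce the augmented matrix:
R1 ← R1 / (5).
R2 ← R2 − 4·R1.
R3 ← R3 − 5·R1.
R4 ← R4 − 4·R1.
R2 ← R2 / (2/5).
R1 ← R1 + 3/5·R2.
R3 ← R3 − 9·R2.
R4 ← R4 − 12/5·R2.
R3 ← R3 / (-169/2).
R1 ← R1 − 11/2·R3.
R2 ← R2 − 17/2·R3.
R4 ← R4 + 26·R3.
R4 ← R4 / (-137/13).
R1 ← R1 − 68/169·R4.
R2 ← R2 + 279/169·R4.
R3 ← R3 + 335/169·R4.
Reading off the reduced rows gives x_1 = -5, x_2 = -1, x_3 = 3, x_4 = 4.

x_1 = -5, x_2 = -1, x_3 = 3, x_4 = 4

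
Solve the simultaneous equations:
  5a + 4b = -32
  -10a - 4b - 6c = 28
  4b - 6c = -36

infinitely many solutions

Row-reduce:
R1 ← R1 / (5).
R2 ← R2 + 10·R1.
R2 ← R2 / (4).
R1 ← R1 − 4/5·R2.
R3 ← R3 − 4·R2.
Rank is 2 with 3 unknowns, leaving c free.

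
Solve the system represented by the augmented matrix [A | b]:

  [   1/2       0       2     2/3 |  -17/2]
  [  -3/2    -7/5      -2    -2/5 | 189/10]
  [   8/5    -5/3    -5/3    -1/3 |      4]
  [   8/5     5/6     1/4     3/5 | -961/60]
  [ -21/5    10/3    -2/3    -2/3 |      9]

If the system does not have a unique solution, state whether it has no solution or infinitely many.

Row-reduce the augmented matrix:
R1 ← R1 / (1/2).
R2 ← R2 + 3/2·R1.
R3 ← R3 − 8/5·R1.
R4 ← R4 − 8/5·R1.
R5 ← R5 + 21/5·R1.
R2 ← R2 / (-7/5).
R3 ← R3 + 5/3·R2.
R4 ← R4 − 5/6·R2.
R5 ← R5 − 10/3·R2.
R3 ← R3 / (-449/35).
R1 ← R1 − 4·R3.
R2 ← R2 + 20/7·R3.
R4 ← R4 + 1583/420·R3.
R5 ← R5 − 898/35·R3.
R4 ← R4 / (18949/26940).
R1 ← R1 + 40/1347·R4.
R2 ← R2 + 76/449·R4.
R3 ← R3 − 153/449·R4.
R5 reduces to 0 = 0, so the extra equation is consistent.
Reading off the reduced rows gives x_1 = -5, x_2 = -5, x_3 = -1, x_4 = -6.

x_1 = -5, x_2 = -5, x_3 = -1, x_4 = -6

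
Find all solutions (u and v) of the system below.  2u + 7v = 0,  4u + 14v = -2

no solution

Row-reduce:
R1 ← R1 / (2).
R2 ← R2 − 4·R1.
Row 2 reduces to 0 = -2, a contradiction. The system is inconsistent.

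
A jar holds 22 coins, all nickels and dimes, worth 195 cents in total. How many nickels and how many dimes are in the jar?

nickels: 5, dimes: 17

Let n = nickels, d = dimes.
  n + d = 22
  5n + 10d = 195
Row-reduce the augmented matrix:
R2 ← R2 − 5·R1.
R2 ← R2 / (5).
R1 ← R1 − 1·R2.
Reading off the reduced rows gives n = 5, d = 17.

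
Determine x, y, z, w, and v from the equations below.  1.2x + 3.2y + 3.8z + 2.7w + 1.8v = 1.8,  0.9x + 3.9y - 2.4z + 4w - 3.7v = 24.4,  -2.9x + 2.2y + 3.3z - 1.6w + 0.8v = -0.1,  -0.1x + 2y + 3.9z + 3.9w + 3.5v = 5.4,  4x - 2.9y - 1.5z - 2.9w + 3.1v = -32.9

Row-reduce the augmented matrix:
R1 ← R1 / (6/5).
R2 ← R2 − 9/10·R1.
R3 ← R3 + 29/10·R1.
R4 ← R4 + 1/10·R1.
R5 ← R5 − 4·R1.
R2 ← R2 / (3/2).
R1 ← R1 − 8/3·R2.
R3 ← R3 − 149/15·R2.
R4 ← R4 − 34/15·R2.
R5 ← R5 + 407/30·R2.
R3 ← R3 / (189/4).
R1 ← R1 − 25/2·R3.
R2 ← R2 + 7/2·R3.
R4 ← R4 − 243/20·R3.
R5 ← R5 + 1233/20·R3.
R4 ← R4 / (50987/15750).
R1 ← R1 − 15241/17010·R4.
R2 ← R2 − 8659/12150·R4.
R3 ← R3 + 14677/85050·R4.
R5 ← R5 + 110473/23625·R4.
R5 ← R5 / (953437/254935).
R1 ← R1 + 32887/305922·R5.
R2 ← R2 + 246821/305922·R5.
R3 ← R3 − 272003/305922·R5.
R4 ← R4 − 21379/50987·R5.
Reading off the reduced rows gives x = -3, y = 0, z = 0, w = 4, v = -3.

x = -3, y = 0, z = 0, w = 4, v = -3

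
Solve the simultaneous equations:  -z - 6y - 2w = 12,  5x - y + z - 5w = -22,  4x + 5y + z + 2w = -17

infinitely many solutions

Row-reduce:
Swap R1 and R2.
R1 ← R1 / (5).
R3 ← R3 − 4·R1.
R2 ← R2 / (-6).
R1 ← R1 + 1/5·R2.
R3 ← R3 − 29/5·R2.
R3 ← R3 / (-23/30).
R1 ← R1 − 7/30·R3.
R2 ← R2 − 1/6·R3.
Rank is 3 with 4 unknowns, leaving w free.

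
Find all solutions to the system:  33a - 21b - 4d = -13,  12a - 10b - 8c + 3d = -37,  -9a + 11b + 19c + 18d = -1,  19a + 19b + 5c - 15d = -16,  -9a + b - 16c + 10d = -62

Row-reduce:
R1 ← R1 / (33).
R2 ← R2 − 12·R1.
R3 ← R3 + 9·R1.
R4 ← R4 − 19·R1.
R5 ← R5 + 9·R1.
R2 ← R2 / (-26/11).
R1 ← R1 + 7/11·R2.
R3 ← R3 − 58/11·R2.
R4 ← R4 − 342/11·R2.
R5 ← R5 + 52/11·R2.
R3 ← R3 / (15/13).
R1 ← R1 − 28/13·R3.
R2 ← R2 − 44/13·R3.
R4 ← R4 + 1303/13·R3.
R4 ← R4 / (35669/15).
R1 ← R1 + 1543/30·R4.
R2 ← R2 + 2419/30·R4.
R3 ← R3 − 349/15·R4.
Row 5 reduces to 0 = -1, a contradiction. The system is inconsistent.

no solution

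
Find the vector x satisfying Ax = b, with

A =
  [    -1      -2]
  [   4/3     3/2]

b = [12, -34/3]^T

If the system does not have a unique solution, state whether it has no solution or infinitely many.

Row-reduce the augmented matrix:
R1 ← R1 / (-1).
R2 ← R2 − 4/3·R1.
R2 ← R2 / (-7/6).
R1 ← R1 − 2·R2.
Reading off the reduced rows gives x_1 = -4, x_2 = -4.

x_1 = -4, x_2 = -4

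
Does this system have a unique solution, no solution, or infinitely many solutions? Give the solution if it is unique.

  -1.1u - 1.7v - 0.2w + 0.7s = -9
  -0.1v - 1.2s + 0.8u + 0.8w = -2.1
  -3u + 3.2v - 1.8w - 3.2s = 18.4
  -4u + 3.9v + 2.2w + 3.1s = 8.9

u = 1, v = 5, w = -3, s = 0

Row-reduce the augmented matrix:
R1 ← R1 / (-11/10).
R2 ← R2 − 4/5·R1.
R3 ← R3 + 3·R1.
R4 ← R4 + 4·R1.
R2 ← R2 / (-147/110).
R1 ← R1 − 17/11·R2.
R3 ← R3 − 431/55·R2.
R4 ← R4 − 1109/110·R2.
R3 ← R3 / (633/245).
R1 ← R1 − 46/49·R3.
R2 ← R2 + 24/49·R3.
R4 ← R4 − 1927/245·R3.
R4 ← R4 / (441119/18990).
R1 ← R1 − 3595/1899·R4.
R2 ← R2 + 772/633·R4.
R3 ← R3 + 6733/1899·R4.
Reading off the reduced rows gives u = 1, v = 5, w = -3, s = 0.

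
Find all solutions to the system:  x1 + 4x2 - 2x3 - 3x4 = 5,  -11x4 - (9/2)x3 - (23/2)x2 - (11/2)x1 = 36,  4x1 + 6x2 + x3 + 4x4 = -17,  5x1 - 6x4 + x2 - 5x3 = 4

infinitely many solutions

Row-reduce:
R2 ← R2 + 11/2·R1.
R3 ← R3 − 4·R1.
R4 ← R4 − 5·R1.
R2 ← R2 / (21/2).
R1 ← R1 − 4·R2.
R3 ← R3 + 10·R2.
R4 ← R4 + 19·R2.
R3 ← R3 / (-121/21).
R1 ← R1 − 82/21·R3.
R2 ← R2 + 31/21·R3.
R4 ← R4 + 484/21·R3.
Rank is 3 with 4 unknowns, leaving x4 free.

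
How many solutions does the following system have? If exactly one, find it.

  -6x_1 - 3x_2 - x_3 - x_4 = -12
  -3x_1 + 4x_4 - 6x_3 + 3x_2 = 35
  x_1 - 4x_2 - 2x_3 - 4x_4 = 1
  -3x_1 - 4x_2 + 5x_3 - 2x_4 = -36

x_1 = 3, x_2 = -2, x_3 = -5, x_4 = 5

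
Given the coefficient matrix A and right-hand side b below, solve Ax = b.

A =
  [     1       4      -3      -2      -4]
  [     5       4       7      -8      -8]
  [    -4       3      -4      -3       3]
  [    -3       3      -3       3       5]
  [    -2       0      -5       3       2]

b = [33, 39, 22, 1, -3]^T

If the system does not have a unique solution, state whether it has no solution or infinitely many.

infinitely many solutions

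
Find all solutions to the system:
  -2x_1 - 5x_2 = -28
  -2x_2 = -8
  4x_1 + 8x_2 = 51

Row-reduce:
R1 ← R1 / (-2).
R3 ← R3 − 4·R1.
R2 ← R2 / (-2).
R1 ← R1 − 5/2·R2.
R3 ← R3 + 2·R2.
Row 3 reduces to 0 = 3, a contradiction. The system is inconsistent.

no solution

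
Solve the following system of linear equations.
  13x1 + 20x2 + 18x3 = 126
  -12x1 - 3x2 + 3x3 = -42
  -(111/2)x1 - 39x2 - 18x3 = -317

Row-reduce:
R1 ← R1 / (13).
R2 ← R2 + 12·R1.
R3 ← R3 + 111/2·R1.
R2 ← R2 / (201/13).
R1 ← R1 − 20/13·R2.
R3 ← R3 − 603/13·R2.
Row 3 reduces to 0 = -2, a contradiction. The system is inconsistent.

no solution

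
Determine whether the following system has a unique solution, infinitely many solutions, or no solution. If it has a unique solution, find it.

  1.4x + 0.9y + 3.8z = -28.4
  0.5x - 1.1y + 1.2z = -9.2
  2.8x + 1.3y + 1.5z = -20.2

x = -4, y = 0, z = -6

Row-reduce the augmented matrix:
R1 ← R1 / (7/5).
R2 ← R2 − 1/2·R1.
R3 ← R3 − 14/5·R1.
R2 ← R2 / (-199/140).
R1 ← R1 − 9/14·R2.
R3 ← R3 + 1/2·R2.
R3 ← R3 / (-12029/1990).
R1 ← R1 − 526/199·R3.
R2 ← R2 − 22/199·R3.
Reading off the reduced rows gives x = -4, y = 0, z = -6.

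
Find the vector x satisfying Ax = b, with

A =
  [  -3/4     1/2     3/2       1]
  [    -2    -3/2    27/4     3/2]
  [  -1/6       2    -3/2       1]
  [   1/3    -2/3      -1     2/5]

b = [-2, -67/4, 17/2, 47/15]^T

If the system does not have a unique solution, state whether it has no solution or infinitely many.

Row-reduce:
R1 ← R1 / (-3/4).
R2 ← R2 + 2·R1.
R3 ← R3 + 1/6·R1.
R4 ← R4 − 1/3·R1.
R2 ← R2 / (-17/6).
R1 ← R1 + 2/3·R2.
R3 ← R3 − 17/9·R2.
R4 ← R4 + 4/9·R2.
Swap R3 and R4.
R3 ← R3 / (-13/17).
R1 ← R1 + 45/17·R3.
R2 ← R2 + 33/34·R3.
Row 4 reduces to 0 = 4/3, a contradiction. The system is inconsistent.

no solution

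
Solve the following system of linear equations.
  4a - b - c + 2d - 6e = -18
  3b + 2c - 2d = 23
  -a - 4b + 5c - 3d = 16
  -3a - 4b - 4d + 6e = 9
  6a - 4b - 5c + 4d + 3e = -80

a = -5, b = 3, c = 1, d = -6, e = -3

Row-reduce the augmented matrix:
R1 ← R1 / (4).
R3 ← R3 + 1·R1.
R4 ← R4 + 3·R1.
R5 ← R5 − 6·R1.
R2 ← R2 / (3).
R1 ← R1 + 1/4·R2.
R3 ← R3 + 17/4·R2.
R4 ← R4 + 19/4·R2.
R5 ← R5 + 5/2·R2.
R3 ← R3 / (91/12).
R1 ← R1 + 1/12·R3.
R2 ← R2 − 2/3·R3.
R4 ← R4 − 29/12·R3.
R5 ← R5 + 11/6·R3.
R4 ← R4 / (-361/91).
R1 ← R1 − 25/91·R4.
R2 ← R2 + 18/91·R4.
R3 ← R3 + 64/91·R4.
R5 ← R5 + 178/91·R4.
R5 ← R5 / (3849/361).
R1 ← R1 + 498/361·R5.
R2 ← R2 − 12/361·R5.
R3 ← R3 + 198/361·R5.
R4 ← R4 + 180/361·R5.
Reading off the reduced rows gives a = -5, b = 3, c = 1, d = -6, e = -3.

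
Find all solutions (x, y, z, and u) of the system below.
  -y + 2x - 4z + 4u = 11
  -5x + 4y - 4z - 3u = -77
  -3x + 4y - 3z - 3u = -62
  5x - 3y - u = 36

x = 5, y = -5, z = 5, u = 4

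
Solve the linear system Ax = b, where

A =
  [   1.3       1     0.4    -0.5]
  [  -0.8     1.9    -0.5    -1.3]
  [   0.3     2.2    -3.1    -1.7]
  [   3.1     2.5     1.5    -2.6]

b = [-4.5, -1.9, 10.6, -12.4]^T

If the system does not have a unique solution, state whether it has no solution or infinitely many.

Row-reduce the augmented matrix:
R1 ← R1 / (13/10).
R2 ← R2 + 4/5·R1.
R3 ← R3 − 3/10·R1.
R4 ← R4 − 31/10·R1.
R2 ← R2 / (327/130).
R1 ← R1 − 10/13·R2.
R3 ← R3 − 128/65·R2.
R4 ← R4 − 3/26·R2.
R3 ← R3 / (-3263/1090).
R1 ← R1 − 42/109·R3.
R2 ← R2 + 11/109·R3.
R4 ← R4 − 304/545·R3.
R4 ← R4 / (-5251/3765).
R1 ← R1 − 49/753·R4.
R2 ← R2 + 473/753·R4.
R3 ← R3 − 82/753·R4.
Reading off the reduced rows gives x_1 = 0, x_2 = -3, x_3 = -5, x_4 = -1.

x_1 = 0, x_2 = -3, x_3 = -5, x_4 = -1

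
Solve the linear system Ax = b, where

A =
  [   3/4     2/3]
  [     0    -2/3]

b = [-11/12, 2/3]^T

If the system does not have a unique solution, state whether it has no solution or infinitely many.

Row-reduce the augmented matrix:
R1 ← R1 / (3/4).
R2 ← R2 / (-2/3).
R1 ← R1 − 8/9·R2.
Reading off the reduced rows gives x_1 = -1/3, x_2 = -1.

x_1 = -1/3, x_2 = -1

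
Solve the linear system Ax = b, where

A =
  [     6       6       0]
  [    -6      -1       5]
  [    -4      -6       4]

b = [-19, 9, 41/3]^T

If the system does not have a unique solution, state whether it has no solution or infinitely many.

Row-reduce the augmented matrix:
R1 ← R1 / (6).
R2 ← R2 + 6·R1.
R3 ← R3 + 4·R1.
R2 ← R2 / (5).
R1 ← R1 − 1·R2.
R3 ← R3 + 2·R2.
R3 ← R3 / (6).
R1 ← R1 + 1·R3.
R2 ← R2 − 1·R3.
Reading off the reduced rows gives x_1 = -5/3, x_2 = -3/2, x_3 = -1/2.

x_1 = -5/3, x_2 = -3/2, x_3 = -1/2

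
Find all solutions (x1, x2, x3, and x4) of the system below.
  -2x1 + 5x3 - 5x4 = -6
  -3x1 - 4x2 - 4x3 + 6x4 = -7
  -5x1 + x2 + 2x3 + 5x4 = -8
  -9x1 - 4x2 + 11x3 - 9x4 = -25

infinitely many solutions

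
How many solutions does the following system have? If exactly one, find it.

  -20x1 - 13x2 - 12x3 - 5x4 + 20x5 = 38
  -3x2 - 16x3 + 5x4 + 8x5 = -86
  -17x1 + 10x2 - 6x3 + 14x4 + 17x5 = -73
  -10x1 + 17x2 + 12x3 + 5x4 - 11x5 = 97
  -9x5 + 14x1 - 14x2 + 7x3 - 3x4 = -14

x1 = -6, x2 = 0, x3 = 1, x4 = -6, x5 = -5

Row-reduce the augmented matrix:
R1 ← R1 / (-20).
R3 ← R3 + 17·R1.
R4 ← R4 + 10·R1.
R5 ← R5 − 14·R1.
R2 ← R2 / (-3).
R1 ← R1 − 13/20·R2.
R3 ← R3 − 421/20·R2.
R4 ← R4 − 47/2·R2.
R5 ← R5 + 231/10·R2.
R3 ← R3 / (-1621/15).
R1 ← R1 + 43/15·R3.
R2 ← R2 − 16/3·R3.
R4 ← R4 + 322/3·R3.
R5 ← R5 − 609/5·R3.
R4 ← R4 / (-10220/1621).
R1 ← R1 + 132/1621·R4.
R2 ← R2 − 1565/1621·R4.
R3 ← R3 + 800/1621·R4.
R5 ← R5 − 24495/1621·R4.
R5 ← R5 / (-55379/2044).
R1 ← R1 + 1466/2555·R5.
R2 ← R2 + 4197/2044·R5.
R3 ← R3 − 298/511·R5.
R4 ← R4 − 22833/10220·R5.
Reading off the reduced rows gives x1 = -6, x2 = 0, x3 = 1, x4 = -6, x5 = -5.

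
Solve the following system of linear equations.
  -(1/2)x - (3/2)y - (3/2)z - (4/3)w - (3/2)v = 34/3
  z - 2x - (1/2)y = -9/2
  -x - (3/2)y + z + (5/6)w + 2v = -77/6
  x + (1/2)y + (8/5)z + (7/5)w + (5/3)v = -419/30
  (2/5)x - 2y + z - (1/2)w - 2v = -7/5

x = -1, y = 1, z = -6, w = 2, v = -4

Row-reduce the augmented matrix:
R1 ← R1 / (-1/2).
R2 ← R2 + 2·R1.
R3 ← R3 + 1·R1.
R4 ← R4 − 1·R1.
R5 ← R5 − 2/5·R1.
R2 ← R2 / (11/2).
R1 ← R1 − 3·R2.
R3 ← R3 − 3/2·R2.
R4 ← R4 + 5/2·R2.
R5 ← R5 + 16/5·R2.
R3 ← R3 / (23/11).
R1 ← R1 + 9/11·R3.
R2 ← R2 − 14/11·R3.
R4 ← R4 − 98/55·R3.
R5 ← R5 − 213/55·R3.
R4 ← R4 / (-202/345).
R1 ← R1 − 77/138·R4.
R2 ← R2 + 19/69·R4.
R3 ← R3 − 45/46·R4.
R5 ← R5 + 259/115·R4.
R5 ← R5 / (-139/505).
R1 ← R1 + 109/303·R5.
R2 ← R2 + 80/303·R5.
R3 ← R3 + 86/101·R5.
R4 ← R4 − 254/101·R5.
Reading off the reduced rows gives x = -1, y = 1, z = -6, w = 2, v = -4.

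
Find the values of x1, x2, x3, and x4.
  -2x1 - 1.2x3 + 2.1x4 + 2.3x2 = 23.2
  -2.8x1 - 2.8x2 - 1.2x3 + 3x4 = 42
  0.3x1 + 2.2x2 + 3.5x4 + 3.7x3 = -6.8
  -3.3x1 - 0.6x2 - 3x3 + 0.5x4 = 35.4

x1 = -4, x2 = -2, x3 = -6, x4 = 6

Row-reduce the augmented matrix:
R1 ← R1 / (-2).
R2 ← R2 + 14/5·R1.
R3 ← R3 − 3/10·R1.
R4 ← R4 + 33/10·R1.
R2 ← R2 / (-301/50).
R1 ← R1 + 23/20·R2.
R3 ← R3 − 509/200·R2.
R4 ← R4 + 879/200·R2.
R3 ← R3 / (5603/1505).
R1 ← R1 − 153/301·R3.
R2 ← R2 + 24/301·R3.
R4 ← R4 + 825/602·R3.
R4 ← R4 / (-357503/224120).
R1 ← R1 + 35541/22412·R4.
R2 ← R2 − 405/5603·R4.
R3 ← R3 − 23119/22412·R4.
Reading off the reduced rows gives x1 = -4, x2 = -2, x3 = -6, x4 = 6.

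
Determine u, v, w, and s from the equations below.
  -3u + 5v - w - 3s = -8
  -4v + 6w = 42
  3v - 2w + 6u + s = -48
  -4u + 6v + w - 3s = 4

u = -5, v = -3, w = 5, s = 1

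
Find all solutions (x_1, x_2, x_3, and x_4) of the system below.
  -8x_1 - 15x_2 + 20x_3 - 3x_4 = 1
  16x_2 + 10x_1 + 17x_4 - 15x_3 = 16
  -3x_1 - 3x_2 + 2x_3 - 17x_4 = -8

infinitely many solutions

Row-reduce:
R1 ← R1 / (-8).
R2 ← R2 − 10·R1.
R3 ← R3 + 3·R1.
R2 ← R2 / (-11/4).
R1 ← R1 − 15/8·R2.
R3 ← R3 − 21/8·R2.
R3 ← R3 / (89/22).
R1 ← R1 − 95/22·R3.
R2 ← R2 + 40/11·R3.
Rank is 3 with 4 unknowns, leaving x_4 free.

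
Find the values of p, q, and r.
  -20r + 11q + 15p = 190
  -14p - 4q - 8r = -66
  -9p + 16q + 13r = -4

p = 5, q = 5, r = -3

Row-reduce the augmented matrix:
R1 ← R1 / (15).
R2 ← R2 + 14·R1.
R3 ← R3 + 9·R1.
R2 ← R2 / (94/15).
R1 ← R1 − 11/15·R2.
R3 ← R3 − 113/5·R2.
R3 ← R3 / (4567/47).
R1 ← R1 − 84/47·R3.
R2 ← R2 + 200/47·R3.
Reading off the reduced rows gives p = 5, q = 5, r = -3.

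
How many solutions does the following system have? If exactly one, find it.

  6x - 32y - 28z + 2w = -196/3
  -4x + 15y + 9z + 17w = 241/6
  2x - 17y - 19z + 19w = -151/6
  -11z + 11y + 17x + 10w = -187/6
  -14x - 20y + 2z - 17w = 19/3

Row-reduce the augmented matrix:
R1 ← R1 / (6).
R2 ← R2 + 4·R1.
R3 ← R3 − 2·R1.
R4 ← R4 − 17·R1.
R5 ← R5 + 14·R1.
R2 ← R2 / (-19/3).
R1 ← R1 + 16/3·R2.
R3 ← R3 + 19/3·R2.
R4 ← R4 − 305/3·R2.
R5 ← R5 + 284/3·R2.
Swap R3 and R4.
R3 ← R3 / (-1650/19).
R1 ← R1 − 66/19·R3.
R2 ← R2 − 29/19·R3.
R5 ← R5 − 1542/19·R3.
Swap R4 and R5.
R4 ← R4 / (-2003/275).
R1 ← R1 + 79/25·R4.
R2 ← R2 − 1942/825·R4.
R3 ← R3 + 2837/825·R4.
R5 reduces to 0 = 0, so the extra equation is consistent.
Reading off the reduced rows gives x = -3, y = 3/2, z = 0, w = 1/3.

x = -3, y = 3/2, z = 0, w = 1/3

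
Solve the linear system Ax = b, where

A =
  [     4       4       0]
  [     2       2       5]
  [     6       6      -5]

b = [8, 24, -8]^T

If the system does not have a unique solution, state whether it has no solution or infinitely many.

infinitely many solutions

Row-reduce:
R1 ← R1 / (4).
R2 ← R2 − 2·R1.
R3 ← R3 − 6·R1.
R2 ← R2 / (5).
R3 ← R3 + 5·R2.
Rank is 2 with 3 unknowns, leaving x_2 free.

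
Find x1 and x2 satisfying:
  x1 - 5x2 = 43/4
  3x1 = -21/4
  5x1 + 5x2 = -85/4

x1 = -7/4, x2 = -5/2

Row-reduce the augmented matrix:
R2 ← R2 − 3·R1.
R3 ← R3 − 5·R1.
R2 ← R2 / (15).
R1 ← R1 + 5·R2.
R3 ← R3 − 30·R2.
R3 reduces to 0 = 0, so the extra equation is consistent.
Reading off the reduced rows gives x1 = -7/4, x2 = -5/2.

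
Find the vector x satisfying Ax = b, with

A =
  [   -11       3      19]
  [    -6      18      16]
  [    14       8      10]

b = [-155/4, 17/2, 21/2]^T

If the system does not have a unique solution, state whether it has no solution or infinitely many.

x_1 = 3/4, x_2 = 5/2, x_3 = -2

Row-reduce the augmented matrix:
R1 ← R1 / (-11).
R2 ← R2 + 6·R1.
R3 ← R3 − 14·R1.
R2 ← R2 / (180/11).
R1 ← R1 + 3/11·R2.
R3 ← R3 − 130/11·R2.
R3 ← R3 / (271/9).
R1 ← R1 + 49/30·R3.
R2 ← R2 − 31/90·R3.
Reading off the reduced rows gives x_1 = 3/4, x_2 = 5/2, x_3 = -2.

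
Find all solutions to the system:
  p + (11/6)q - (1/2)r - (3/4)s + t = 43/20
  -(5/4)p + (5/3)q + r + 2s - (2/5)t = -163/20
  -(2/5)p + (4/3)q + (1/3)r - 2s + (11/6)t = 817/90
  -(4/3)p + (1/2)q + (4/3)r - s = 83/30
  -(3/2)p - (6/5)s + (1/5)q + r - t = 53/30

Row-reduce the augmented matrix:
R2 ← R2 + 5/4·R1.
R3 ← R3 + 2/5·R1.
R4 ← R4 + 4/3·R1.
R5 ← R5 + 3/2·R1.
R2 ← R2 / (95/24).
R1 ← R1 − 11/6·R2.
R3 ← R3 − 31/15·R2.
R4 ← R4 − 53/18·R2.
R5 ← R5 − 59/20·R2.
R3 ← R3 / (-89/1425).
R1 ← R1 + 64/95·R3.
R2 ← R2 − 9/95·R3.
R4 ← R4 − 221/570·R3.
R5 ← R5 + 14/475·R3.
R4 ← R4 / (-21907/1068).
R1 ← R1 − 2630/89·R4.
R2 ← R2 + 723/178·R4.
R3 ← R3 − 4068/89·R4.
R5 ← R5 + 315/178·R4.
R5 ← R5 / (-2187301/1095350).
R1 ← R1 + 36854/21907·R5.
R2 ← R2 − 64686/109535·R5.
R3 ← R3 + 102331/43814·R5.
R4 ← R4 + 63067/109535·R5.
Reading off the reduced rows gives p = -1, q = -1, r = -4/5, s = -3, t = 7/3.

p = -1, q = -1, r = -4/5, s = -3, t = 7/3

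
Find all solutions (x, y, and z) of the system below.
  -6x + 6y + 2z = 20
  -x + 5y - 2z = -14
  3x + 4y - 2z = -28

x = -4, y = -2, z = 4

Row-reduce the augmented matrix:
R1 ← R1 / (-6).
R2 ← R2 + 1·R1.
R3 ← R3 − 3·R1.
R2 ← R2 / (4).
R1 ← R1 + 1·R2.
R3 ← R3 − 7·R2.
R3 ← R3 / (37/12).
R1 ← R1 + 11/12·R3.
R2 ← R2 + 7/12·R3.
Reading off the reduced rows gives x = -4, y = -2, z = 4.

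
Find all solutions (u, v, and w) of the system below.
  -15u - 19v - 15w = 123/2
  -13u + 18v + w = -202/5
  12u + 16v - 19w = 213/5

Row-reduce the augmented matrix:
R1 ← R1 / (-15).
R2 ← R2 + 13·R1.
R3 ← R3 − 12·R1.
R2 ← R2 / (517/15).
R1 ← R1 − 19/15·R2.
R3 ← R3 − 4/5·R2.
R3 ← R3 / (-16195/517).
R1 ← R1 − 251/517·R3.
R2 ← R2 − 210/517·R3.
Reading off the reduced rows gives u = 4/5, v = -3/2, w = -3.

u = 4/5, v = -3/2, w = -3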